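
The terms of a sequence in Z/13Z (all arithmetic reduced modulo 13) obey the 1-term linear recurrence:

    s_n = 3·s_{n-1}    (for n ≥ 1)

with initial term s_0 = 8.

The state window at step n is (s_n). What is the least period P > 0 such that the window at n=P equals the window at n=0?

3

n=0: window = (8)
n=1: window = (11)
n=2: window = (7)
n=3: window = (8)
window at n=3 equals window at n=0 → period = 3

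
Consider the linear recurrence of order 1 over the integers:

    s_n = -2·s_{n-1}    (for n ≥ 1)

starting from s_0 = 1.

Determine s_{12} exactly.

4096

s_1 = -2·1 = -2
s_2 = -2·-2 = 4
s_3 = -2·4 = -8
s_4 = -2·-8 = 16
s_5 = -2·16 = -32
s_6 = -2·-32 = 64
s_7 = -2·64 = -128
s_8 = -2·-128 = 256
s_9 = -2·256 = -512
s_10 = -2·-512 = 1024
s_11 = -2·1024 = -2048
s_12 = -2·-2048 = 4096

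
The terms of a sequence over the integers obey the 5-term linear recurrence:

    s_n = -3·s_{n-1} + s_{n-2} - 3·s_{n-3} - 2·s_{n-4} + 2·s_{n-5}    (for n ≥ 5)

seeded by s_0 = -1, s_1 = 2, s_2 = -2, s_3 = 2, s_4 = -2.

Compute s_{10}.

s_5 = -3·-2 + 1·2 + -3·-2 + -2·2 + 2·-1 = 8
s_6 = -3·8 + 1·-2 + -3·2 + -2·-2 + 2·2 = -24
s_7 = -3·-24 + 1·8 + -3·-2 + -2·2 + 2·-2 = 78
s_8 = -3·78 + 1·-24 + -3·8 + -2·-2 + 2·2 = -274
s_9 = -3·-274 + 1·78 + -3·-24 + -2·8 + 2·-2 = 952
s_10 = -3·952 + 1·-274 + -3·78 + -2·-24 + 2·8 = -3300

-3300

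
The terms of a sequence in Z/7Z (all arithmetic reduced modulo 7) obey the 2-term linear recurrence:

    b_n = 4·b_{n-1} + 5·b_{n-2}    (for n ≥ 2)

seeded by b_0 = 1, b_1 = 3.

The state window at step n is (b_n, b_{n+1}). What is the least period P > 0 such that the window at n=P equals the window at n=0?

n=0: window = (1, 3)
n=1: window = (3, 3)
n=2: window = (3, 6)
n=3: window = (6, 4)
n=4: window = (4, 4)
n=5: window = (4, 1)
n=6: window = (1, 3)
window at n=6 equals window at n=0 → period = 6

6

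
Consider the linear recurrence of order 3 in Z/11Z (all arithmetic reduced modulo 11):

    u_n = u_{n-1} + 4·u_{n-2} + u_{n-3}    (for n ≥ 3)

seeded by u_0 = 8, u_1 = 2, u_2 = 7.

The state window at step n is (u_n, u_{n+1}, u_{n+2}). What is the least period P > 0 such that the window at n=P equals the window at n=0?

n=0: window = (8, 2, 7)
n=1: window = (2, 7, 1)
n=2: window = (7, 1, 9)
n=3: window = (1, 9, 9)
n=4: window = (9, 9, 2)
n=5: window = (9, 2, 3)
n=6: window = (2, 3, 9)
n=7: window = (3, 9, 1)
n=8: window = (9, 1, 7)
n=9: window = (1, 7, 9)
n=10: window = (7, 9, 5)
n=11: window = (9, 5, 4)
n=12: window = (5, 4, 0)
n=13: window = (4, 0, 10)
n=14: window = (0, 10, 3)
n=15: window = (10, 3, 10)
n=16: window = (3, 10, 10)
n=17: window = (10, 10, 9)
n=18: window = (10, 9, 4)
n=19: window = (9, 4, 6)
n=20: window = (4, 6, 9)
n=21: window = (6, 9, 4)
n=22: window = (9, 4, 2)
n=23: window = (4, 2, 5)
n=24: window = (2, 5, 6)
n=25: window = (5, 6, 6)
n=26: window = (6, 6, 2)
n=27: window = (6, 2, 10)
n=28: window = (2, 10, 2)
n=29: window = (10, 2, 0)
n=30: window = (2, 0, 7)
n=31: window = (0, 7, 9)
n=32: window = (7, 9, 4)
n=33: window = (9, 4, 3)
n=34: window = (4, 3, 6)
n=35: window = (3, 6, 0)
n=36: window = (6, 0, 5)
n=37: window = (0, 5, 0)
n=38: window = (5, 0, 9)
n=39: window = (0, 9, 3)
n=40: window = (9, 3, 6)
…
n=131: window = (3, 6, 8)
n=132: window = (6, 8, 2)
n=133: window = (8, 2, 7)
window at n=133 equals window at n=0 → period = 133

133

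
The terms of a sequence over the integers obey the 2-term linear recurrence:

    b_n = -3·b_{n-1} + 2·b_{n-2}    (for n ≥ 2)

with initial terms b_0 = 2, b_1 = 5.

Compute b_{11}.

1099747

b_2 = -3·5 + 2·2 = -11
b_3 = -3·-11 + 2·5 = 43
b_4 = -3·43 + 2·-11 = -151
b_5 = -3·-151 + 2·43 = 539
b_6 = -3·539 + 2·-151 = -1919
b_7 = -3·-1919 + 2·539 = 6835
b_8 = -3·6835 + 2·-1919 = -24343
b_9 = -3·-24343 + 2·6835 = 86699
b_10 = -3·86699 + 2·-24343 = -308783
b_11 = -3·-308783 + 2·86699 = 1099747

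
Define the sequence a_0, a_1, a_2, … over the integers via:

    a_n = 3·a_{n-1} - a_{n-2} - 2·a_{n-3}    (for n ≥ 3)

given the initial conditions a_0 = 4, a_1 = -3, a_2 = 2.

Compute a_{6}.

39

a_3 = 3·2 + -1·-3 + -2·4 = 1
a_4 = 3·1 + -1·2 + -2·-3 = 7
a_5 = 3·7 + -1·1 + -2·2 = 16
a_6 = 3·16 + -1·7 + -2·1 = 39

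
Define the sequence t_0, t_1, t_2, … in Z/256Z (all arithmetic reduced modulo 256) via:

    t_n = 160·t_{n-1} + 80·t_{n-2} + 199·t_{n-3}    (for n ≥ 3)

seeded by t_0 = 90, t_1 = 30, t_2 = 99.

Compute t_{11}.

197

t_3 = 160·99 + 80·30 + 199·90 = 54
t_4 = 160·54 + 80·99 + 199·30 = 2
t_5 = 160·2 + 80·54 + 199·99 = 21
t_6 = 160·21 + 80·2 + 199·54 = 186
t_7 = 160·186 + 80·21 + 199·2 = 94
t_8 = 160·94 + 80·186 + 199·21 = 51
t_9 = 160·51 + 80·94 + 199·186 = 214
t_10 = 160·214 + 80·51 + 199·94 = 194
t_11 = 160·194 + 80·214 + 199·51 = 197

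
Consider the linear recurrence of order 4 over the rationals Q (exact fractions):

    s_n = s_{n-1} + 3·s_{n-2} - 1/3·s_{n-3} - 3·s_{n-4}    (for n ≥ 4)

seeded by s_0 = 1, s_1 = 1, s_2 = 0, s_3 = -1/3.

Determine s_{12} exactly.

-117272/81

s_4 = 1·-1/3 + 3·0 + -1/3·1 + -3·1 = -11/3
s_5 = 1·-11/3 + 3·-1/3 + -1/3·0 + -3·1 = -23/3
s_6 = 1·-23/3 + 3·-11/3 + -1/3·-1/3 + -3·0 = -167/9
s_7 = 1·-167/9 + 3·-23/3 + -1/3·-11/3 + -3·-1/3 = -118/3
s_8 = 1·-118/3 + 3·-167/9 + -1/3·-23/3 + -3·-11/3 = -733/9
s_9 = 1·-733/9 + 3·-118/3 + -1/3·-167/9 + -3·-23/3 = -4597/27
s_10 = 1·-4597/27 + 3·-733/9 + -1/3·-118/3 + -3·-167/9 = -9337/27
s_11 = 1·-9337/27 + 3·-4597/27 + -1/3·-733/9 + -3·-118/3 = -6403/9
s_12 = 1·-6403/9 + 3·-9337/27 + -1/3·-4597/27 + -3·-733/9 = -117272/81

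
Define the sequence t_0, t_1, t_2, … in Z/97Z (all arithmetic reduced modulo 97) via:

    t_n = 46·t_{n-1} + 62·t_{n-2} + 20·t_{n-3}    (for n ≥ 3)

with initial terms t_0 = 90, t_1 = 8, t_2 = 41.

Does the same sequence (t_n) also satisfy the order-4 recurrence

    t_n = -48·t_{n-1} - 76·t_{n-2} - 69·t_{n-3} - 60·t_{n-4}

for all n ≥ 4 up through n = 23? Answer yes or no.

yes

Terms t_0..t_23: 90, 8, 41, 11, 7, 78, 71, 94, 4, 60, 38, 19, 65, 78, 44, 12, 87, 0, 8, 71, 76, 7, 52, 78
n=4: candidate gives 7, actual t_4 = 7 ✓
n=5: candidate gives 78, actual t_5 = 78 ✓
n=6: candidate gives 71, actual t_6 = 71 ✓
n=7: candidate gives 94, actual t_7 = 94 ✓
n=8: candidate gives 4, actual t_8 = 4 ✓
n=9: candidate gives 60, actual t_9 = 60 ✓
n=10: candidate gives 38, actual t_10 = 38 ✓
n=11: candidate gives 19, actual t_11 = 19 ✓
n=12: candidate gives 65, actual t_12 = 65 ✓
n=13: candidate gives 78, actual t_13 = 78 ✓
n=14: candidate gives 44, actual t_14 = 44 ✓
n=15: candidate gives 12, actual t_15 = 12 ✓
n=16: candidate gives 87, actual t_16 = 87 ✓
n=17: candidate gives 0, actual t_17 = 0 ✓
n=18: candidate gives 8, actual t_18 = 8 ✓
n=19: candidate gives 71, actual t_19 = 71 ✓
n=20: candidate gives 76, actual t_20 = 76 ✓
n=21: candidate gives 7, actual t_21 = 7 ✓
n=22: candidate gives 52, actual t_22 = 52 ✓
n=23: candidate gives 78, actual t_23 = 78 ✓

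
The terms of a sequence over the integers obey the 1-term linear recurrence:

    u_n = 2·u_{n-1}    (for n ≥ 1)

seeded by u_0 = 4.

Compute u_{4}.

u_1 = 2·4 = 8
u_2 = 2·8 = 16
u_3 = 2·16 = 32
u_4 = 2·32 = 64

64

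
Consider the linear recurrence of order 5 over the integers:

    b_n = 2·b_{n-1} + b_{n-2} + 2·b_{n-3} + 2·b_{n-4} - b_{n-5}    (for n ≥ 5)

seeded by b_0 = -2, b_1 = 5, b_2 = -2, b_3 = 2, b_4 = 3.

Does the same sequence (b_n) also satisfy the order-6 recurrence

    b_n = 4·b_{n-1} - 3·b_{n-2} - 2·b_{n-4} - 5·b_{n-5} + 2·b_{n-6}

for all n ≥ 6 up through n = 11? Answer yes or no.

yes

Terms b_0..b_11: -2, 5, -2, 2, 3, 16, 30, 88, 242, 661, 1784, 4859
n=6: candidate gives 30, actual b_6 = 30 ✓
n=7: candidate gives 88, actual b_7 = 88 ✓
n=8: candidate gives 242, actual b_8 = 242 ✓
n=9: candidate gives 661, actual b_9 = 661 ✓
n=10: candidate gives 1784, actual b_10 = 1784 ✓
n=11: candidate gives 4859, actual b_11 = 4859 ✓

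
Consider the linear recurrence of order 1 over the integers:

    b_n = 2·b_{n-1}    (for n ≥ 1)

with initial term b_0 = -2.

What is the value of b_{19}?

-1048576

b_1 = 2·-2 = -4
b_2 = 2·-4 = -8
b_3 = 2·-8 = -16
b_4 = 2·-16 = -32
b_5 = 2·-32 = -64
b_6 = 2·-64 = -128
b_7 = 2·-128 = -256
b_8 = 2·-256 = -512
b_9 = 2·-512 = -1024
b_10 = 2·-1024 = -2048
b_11 = 2·-2048 = -4096
b_12 = 2·-4096 = -8192
b_13 = 2·-8192 = -16384
b_14 = 2·-16384 = -32768
b_15 = 2·-32768 = -65536
b_16 = 2·-65536 = -131072
b_17 = 2·-131072 = -262144
b_18 = 2·-262144 = -524288
b_19 = 2·-524288 = -1048576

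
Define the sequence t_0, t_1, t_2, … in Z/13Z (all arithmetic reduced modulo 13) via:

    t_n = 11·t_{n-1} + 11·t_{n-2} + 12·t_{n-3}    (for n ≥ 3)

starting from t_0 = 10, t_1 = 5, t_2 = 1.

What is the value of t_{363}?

t_3 = 11·1 + 11·5 + 12·10 = 4
t_4 = 11·4 + 11·1 + 12·5 = 11
t_5 = 11·11 + 11·4 + 12·1 = 8
t_6 = 11·8 + 11·11 + 12·4 = 10
t_7 = 11·10 + 11·8 + 12·11 = 5
t_8 = 11·5 + 11·10 + 12·8 = 1
(t_6, t_7, t_8) = (10, 5, 1) = (t_0, t_1, t_2), so the sequence has period 6.
363 ≡ 3 (mod 6), hence t_363 = t_3 = 4.

4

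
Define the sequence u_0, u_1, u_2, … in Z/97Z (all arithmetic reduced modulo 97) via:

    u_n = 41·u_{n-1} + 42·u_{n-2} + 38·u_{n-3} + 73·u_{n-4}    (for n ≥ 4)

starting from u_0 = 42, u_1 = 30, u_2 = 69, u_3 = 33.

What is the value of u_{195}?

20

u_4 = 41·33 + 42·69 + 38·30 + 73·42 = 18
u_5 = 41·18 + 42·33 + 38·69 + 73·30 = 49
u_6 = 41·49 + 42·18 + 38·33 + 73·69 = 35
u_7 = 41·35 + 42·49 + 38·18 + 73·33 = 87
u_8 = 41·87 + 42·35 + 38·49 + 73·18 = 65
u_9 = 41·65 + 42·87 + 38·35 + 73·49 = 71
Continuing the recurrence:
  u_10 = 56;  u_11 = 34;  u_12 = 34;  u_13 = 45;  u_14 = 20;  u_15 = 82
  u_16 = 52;  u_17 = 18;  u_18 = 29;  u_19 = 13;  u_20 = 23;  u_21 = 25
  u_22 = 43;  u_23 = 77;  u_24 = 26;  u_25 = 96;  u_26 = 35;  u_27 = 48
  u_28 = 60;  u_29 = 10;  u_30 = 34;  u_31 = 32;  u_32 = 31;  u_33 = 78
  u_34 = 50;  u_35 = 13;  u_36 = 3;  u_37 = 18;  u_38 = 61;  u_39 = 52
  u_40 = 68;  u_41 = 68;  u_42 = 45;  u_43 = 23;  u_44 = 2;  u_45 = 59
  u_46 = 66;  u_47 = 52;  u_48 = 17;  u_49 = 93;  u_50 = 69;  u_51 = 22
  u_52 = 39;  u_53 = 3;  u_54 = 68;  u_55 = 85;  u_56 = 87;  u_57 = 46
  u_58 = 57;  u_59 = 6;  u_60 = 69;  u_61 = 69;  u_62 = 28;  u_63 = 25
  u_64 = 63;  u_65 = 34;  u_66 = 50;  u_67 = 34;  u_68 = 73;  u_69 = 73
  u_70 = 40;  u_71 = 68;  u_72 = 58;  u_73 = 55;  u_74 = 10;  u_75 = 91
  u_76 = 96;  u_77 = 28;  u_78 = 56;  u_79 = 86;  u_80 = 79;  u_81 = 62
  u_82 = 24;  u_83 = 64;  u_84 = 18;  u_85 = 37;  u_86 = 55;  u_87 = 47
  u_88 = 70;  u_89 = 32;  u_90 = 62;  u_91 = 83;  u_92 = 14;  u_93 = 22
  u_94 = 52;  u_95 = 44;  u_96 = 26;  u_97 = 94;  u_98 = 35;  u_99 = 77
  u_100 = 9;  u_101 = 58;  u_102 = 89;  u_103 = 20;  u_104 = 47;  u_105 = 4
  u_106 = 83;  u_107 = 27;  u_108 = 28;  u_109 = 5;  u_110 = 27;  u_111 = 84
  u_112 = 22;  u_113 = 1;  u_114 = 17;  u_115 = 44;  u_116 = 88;  u_117 = 64
  u_118 = 18;  u_119 = 88;  u_120 = 28;  u_121 = 15;  u_122 = 47;  u_123 = 54
  u_124 = 12;  u_125 = 15;  u_126 = 6;  u_127 = 36;  u_128 = 70;  u_129 = 79
  u_130 = 31;  u_131 = 80;  u_132 = 84;  u_133 = 72;  u_134 = 46;  u_135 = 71
  u_136 = 34;  u_137 = 31;  u_138 = 25;  u_139 = 72;  u_140 = 96;  u_141 = 85
  u_142 = 50;  u_143 = 71;  u_144 = 20;  u_145 = 73;  u_146 = 93;  u_147 = 18
  u_148 = 51;  u_149 = 70;  u_150 = 69;  u_151 = 0;  u_152 = 66;  u_153 = 59
  u_154 = 43;  u_155 = 56;  u_156 = 7;  u_157 = 44;  u_158 = 90;  u_159 = 95
  u_160 = 61;  u_161 = 28;  u_162 = 19;  u_163 = 53;  u_164 = 49;  u_165 = 17
  u_166 = 45;  u_167 = 45;  u_168 = 4;  u_169 = 58;  u_170 = 72;  u_171 = 95
  u_172 = 6;  u_173 = 51;  u_174 = 54;  u_175 = 73;  u_176 = 71;  u_177 = 15
  u_178 = 31;  u_179 = 34;  u_180 = 10;  u_181 = 37;  u_182 = 60;  u_183 = 86
  u_184 = 34;  u_185 = 93;  u_186 = 85;  u_187 = 23;  u_188 = 53;  u_189 = 63
  u_190 = 54;  u_191 = 17;  u_192 = 13;  u_193 = 41
u_194 = 41·41 + 42·13 + 38·17 + 73·54 = 25
u_195 = 41·25 + 42·41 + 38·13 + 73·17 = 20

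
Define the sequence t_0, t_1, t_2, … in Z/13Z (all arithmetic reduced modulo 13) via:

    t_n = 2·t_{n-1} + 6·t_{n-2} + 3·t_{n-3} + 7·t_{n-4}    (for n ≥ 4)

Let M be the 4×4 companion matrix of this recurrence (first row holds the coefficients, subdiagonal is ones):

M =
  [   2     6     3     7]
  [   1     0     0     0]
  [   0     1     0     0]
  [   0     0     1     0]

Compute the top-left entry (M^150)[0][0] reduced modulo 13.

(M^150)[0][0] is the top entry after applying M 150 times to the unit state (1, 0, 0, 0). Equivalently it is h_{153} for the auxiliary sequence (h_n) obeying the same recurrence with h_3 = 1 and h_i = 0 for 0 ≤ i < 3:
h_4 = 2·1 + 6·0 + 3·0 + 7·0 = 2
h_5 = 2·2 + 6·1 + 3·0 + 7·0 = 10
h_6 = 2·10 + 6·2 + 3·1 + 7·0 = 9
h_7 = 2·9 + 6·10 + 3·2 + 7·1 = 0
h_8 = 2·0 + 6·9 + 3·10 + 7·2 = 7
h_9 = 2·7 + 6·0 + 3·9 + 7·10 = 7
Continuing the recurrence:
  h_10 = 2;  h_11 = 2;  h_12 = 8;  h_13 = 5;  h_14 = 0;  h_15 = 3
  h_16 = 12;  h_17 = 12;  h_18 = 1;  h_19 = 1;  h_20 = 11;  h_21 = 11
  h_22 = 7;  h_23 = 3;  h_24 = 2;  h_25 = 3;  h_26 = 11;  h_27 = 2
  h_28 = 2;  h_29 = 5;  h_30 = 1;  h_31 = 0;  h_32 = 9;  h_33 = 4
  h_34 = 4;  h_35 = 7;  h_36 = 9;  h_37 = 9;  h_38 = 4;  h_39 = 8
  h_40 = 0;  h_41 = 6;  h_42 = 12;  h_43 = 12;  h_44 = 10;  h_45 = 1
  h_46 = 0;  h_47 = 3;  h_48 = 1;  h_49 = 1;  h_50 = 4;  h_51 = 12
  h_52 = 6;  h_53 = 12;  h_54 = 7;  h_55 = 6;  h_56 = 2;  h_57 = 2
  h_58 = 5;  h_59 = 5;  h_60 = 8;  h_61 = 10;  h_62 = 1;  h_63 = 4
  h_64 = 9;  h_65 = 11;  h_66 = 4;  h_67 = 12;  h_68 = 1;  h_69 = 7
  h_70 = 6;  h_71 = 11;  h_72 = 8;  h_73 = 6;  h_74 = 5;  h_75 = 4
  h_76 = 8;  h_77 = 6;  h_78 = 3;  h_79 = 3;  h_80 = 7;  h_81 = 5
  h_82 = 4;  h_83 = 2;  h_84 = 1;  h_85 = 9;  h_86 = 6;  h_87 = 5
  h_88 = 2;  h_89 = 11;  h_90 = 0;  h_91 = 3;  h_92 = 1;  h_93 = 6
  h_94 = 1;  h_95 = 10;  h_96 = 12;  h_97 = 12;  h_98 = 3;  h_99 = 2
  h_100 = 12;  h_101 = 12;  h_102 = 6;  h_103 = 4;  h_104 = 8;  h_105 = 12
  h_106 = 9;  h_107 = 12;  h_108 = 1;  h_109 = 3;  h_110 = 7;  h_111 = 2
  h_112 = 10;  h_113 = 9;  h_114 = 3;  h_115 = 0;  h_116 = 11;  h_117 = 3
  h_118 = 2;  h_119 = 3;  h_120 = 0;  h_121 = 6;  h_122 = 9;  h_123 = 10
  h_124 = 1;  h_125 = 1;  h_126 = 10;  h_127 = 8;  h_128 = 8;  h_129 = 10
  h_130 = 6;  h_131 = 9;  h_132 = 10;  h_133 = 6;  h_134 = 11;  h_135 = 8
  h_136 = 1;  h_137 = 8;  h_138 = 6;  h_139 = 2;  h_140 = 6;  h_141 = 7
  h_142 = 7;  h_143 = 10;  h_144 = 8;  h_145 = 3;  h_146 = 3;  h_147 = 1
  h_148 = 7;  h_149 = 11;  h_150 = 10;  h_151 = 10
h_152 = 2·10 + 6·10 + 3·11 + 7·7 = 6
h_153 = 2·6 + 6·10 + 3·10 + 7·11 = 10

10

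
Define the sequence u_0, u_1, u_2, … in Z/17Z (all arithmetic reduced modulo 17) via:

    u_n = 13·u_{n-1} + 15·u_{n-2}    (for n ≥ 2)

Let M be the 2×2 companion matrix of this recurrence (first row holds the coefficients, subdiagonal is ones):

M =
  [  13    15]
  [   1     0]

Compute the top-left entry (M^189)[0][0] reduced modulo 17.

(M^189)[0][0] is the top entry after applying M 189 times to the unit state (1, 0). Equivalently it is h_{190} for the auxiliary sequence (h_n) obeying the same recurrence with h_1 = 1 and h_i = 0 for 0 ≤ i < 1:
h_2 = 13·1 + 15·0 = 13
h_3 = 13·13 + 15·1 = 14
h_4 = 13·14 + 15·13 = 3
h_5 = 13·3 + 15·14 = 11
h_6 = 13·11 + 15·3 = 1
h_7 = 13·1 + 15·11 = 8
h_8 = 13·8 + 15·1 = 0
h_9 = 13·0 + 15·8 = 1
(h_8, h_9) = (0, 1) = (h_0, h_1), so the sequence has period 8.
190 ≡ 6 (mod 8), hence h_190 = h_6 = 1.

1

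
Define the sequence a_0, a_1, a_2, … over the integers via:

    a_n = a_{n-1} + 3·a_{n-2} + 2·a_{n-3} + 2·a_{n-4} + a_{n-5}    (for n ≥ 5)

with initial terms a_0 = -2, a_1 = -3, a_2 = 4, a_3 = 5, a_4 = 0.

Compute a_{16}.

a_5 = 1·0 + 3·5 + 2·4 + 2·-3 + 1·-2 = 15
a_6 = 1·15 + 3·0 + 2·5 + 2·4 + 1·-3 = 30
a_7 = 1·30 + 3·15 + 2·0 + 2·5 + 1·4 = 89
a_8 = 1·89 + 3·30 + 2·15 + 2·0 + 1·5 = 214
a_9 = 1·214 + 3·89 + 2·30 + 2·15 + 1·0 = 571
a_10 = 1·571 + 3·214 + 2·89 + 2·30 + 1·15 = 1466
a_11 = 1·1466 + 3·571 + 2·214 + 2·89 + 1·30 = 3815
a_12 = 1·3815 + 3·1466 + 2·571 + 2·214 + 1·89 = 9872
a_13 = 1·9872 + 3·3815 + 2·1466 + 2·571 + 1·214 = 25605
a_14 = 1·25605 + 3·9872 + 2·3815 + 2·1466 + 1·571 = 66354
a_15 = 1·66354 + 3·25605 + 2·9872 + 2·3815 + 1·1466 = 172009
a_16 = 1·172009 + 3·66354 + 2·25605 + 2·9872 + 1·3815 = 445840

445840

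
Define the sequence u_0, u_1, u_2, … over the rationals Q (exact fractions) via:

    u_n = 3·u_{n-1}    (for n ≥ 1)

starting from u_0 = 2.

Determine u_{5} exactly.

u_1 = 3·2 = 6
u_2 = 3·6 = 18
u_3 = 3·18 = 54
u_4 = 3·54 = 162
u_5 = 3·162 = 486

486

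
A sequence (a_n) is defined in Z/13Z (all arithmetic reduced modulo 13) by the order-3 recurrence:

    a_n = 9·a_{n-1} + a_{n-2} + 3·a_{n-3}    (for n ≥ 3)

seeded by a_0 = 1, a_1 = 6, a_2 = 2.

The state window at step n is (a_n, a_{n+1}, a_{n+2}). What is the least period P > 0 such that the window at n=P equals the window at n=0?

168

n=0: window = (1, 6, 2)
n=1: window = (6, 2, 1)
n=2: window = (2, 1, 3)
n=3: window = (1, 3, 8)
n=4: window = (3, 8, 0)
n=5: window = (8, 0, 4)
n=6: window = (0, 4, 8)
n=7: window = (4, 8, 11)
n=8: window = (8, 11, 2)
n=9: window = (11, 2, 1)
n=10: window = (2, 1, 5)
n=11: window = (1, 5, 0)
n=12: window = (5, 0, 8)
n=13: window = (0, 8, 9)
n=14: window = (8, 9, 11)
n=15: window = (9, 11, 2)
n=16: window = (11, 2, 4)
n=17: window = (2, 4, 6)
n=18: window = (4, 6, 12)
n=19: window = (6, 12, 9)
n=20: window = (12, 9, 7)
n=21: window = (9, 7, 4)
n=22: window = (7, 4, 5)
n=23: window = (4, 5, 5)
n=24: window = (5, 5, 10)
n=25: window = (5, 10, 6)
n=26: window = (10, 6, 1)
n=27: window = (6, 1, 6)
n=28: window = (1, 6, 8)
n=29: window = (6, 8, 3)
n=30: window = (8, 3, 1)
n=31: window = (3, 1, 10)
n=32: window = (1, 10, 9)
n=33: window = (10, 9, 3)
n=34: window = (9, 3, 1)
n=35: window = (3, 1, 0)
n=36: window = (1, 0, 10)
n=37: window = (0, 10, 2)
n=38: window = (10, 2, 2)
n=39: window = (2, 2, 11)
n=40: window = (2, 11, 3)
…
n=166: window = (2, 4, 1)
n=167: window = (4, 1, 6)
n=168: window = (1, 6, 2)
window at n=168 equals window at n=0 → period = 168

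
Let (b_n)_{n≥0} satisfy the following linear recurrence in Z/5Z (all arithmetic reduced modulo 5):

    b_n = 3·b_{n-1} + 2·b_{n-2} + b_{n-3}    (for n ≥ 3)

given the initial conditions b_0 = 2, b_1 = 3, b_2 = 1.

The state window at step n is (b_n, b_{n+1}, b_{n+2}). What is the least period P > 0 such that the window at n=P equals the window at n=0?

5

n=0: window = (2, 3, 1)
n=1: window = (3, 1, 1)
n=2: window = (1, 1, 3)
n=3: window = (1, 3, 2)
n=4: window = (3, 2, 3)
n=5: window = (2, 3, 1)
window at n=5 equals window at n=0 → period = 5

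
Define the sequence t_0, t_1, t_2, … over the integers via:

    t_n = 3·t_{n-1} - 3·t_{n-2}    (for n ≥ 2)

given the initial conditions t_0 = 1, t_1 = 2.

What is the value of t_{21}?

-59049

t_2 = 3·2 + -3·1 = 3
t_3 = 3·3 + -3·2 = 3
t_4 = 3·3 + -3·3 = 0
t_5 = 3·0 + -3·3 = -9
t_6 = 3·-9 + -3·0 = -27
t_7 = 3·-27 + -3·-9 = -54
t_8 = 3·-54 + -3·-27 = -81
t_9 = 3·-81 + -3·-54 = -81
t_10 = 3·-81 + -3·-81 = 0
t_11 = 3·0 + -3·-81 = 243
t_12 = 3·243 + -3·0 = 729
t_13 = 3·729 + -3·243 = 1458
t_14 = 3·1458 + -3·729 = 2187
t_15 = 3·2187 + -3·1458 = 2187
t_16 = 3·2187 + -3·2187 = 0
t_17 = 3·0 + -3·2187 = -6561
t_18 = 3·-6561 + -3·0 = -19683
t_19 = 3·-19683 + -3·-6561 = -39366
t_20 = 3·-39366 + -3·-19683 = -59049
t_21 = 3·-59049 + -3·-39366 = -59049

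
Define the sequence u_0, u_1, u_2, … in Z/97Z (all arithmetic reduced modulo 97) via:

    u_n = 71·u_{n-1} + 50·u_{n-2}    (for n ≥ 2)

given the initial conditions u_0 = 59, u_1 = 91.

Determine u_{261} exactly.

u_2 = 71·91 + 50·59 = 2
u_3 = 71·2 + 50·91 = 36
u_4 = 71·36 + 50·2 = 37
u_5 = 71·37 + 50·36 = 62
u_6 = 71·62 + 50·37 = 44
u_7 = 71·44 + 50·62 = 16
u_8 = 71·16 + 50·44 = 38
u_9 = 71·38 + 50·16 = 6
u_10 = 71·6 + 50·38 = 95
u_11 = 71·95 + 50·6 = 61
u_12 = 71·61 + 50·95 = 60
u_13 = 71·60 + 50·61 = 35
u_14 = 71·35 + 50·60 = 53
u_15 = 71·53 + 50·35 = 81
u_16 = 71·81 + 50·53 = 59
u_17 = 71·59 + 50·81 = 91
(u_16, u_17) = (59, 91) = (u_0, u_1), so the sequence has period 16.
261 ≡ 5 (mod 16), hence u_261 = u_5 = 62.

62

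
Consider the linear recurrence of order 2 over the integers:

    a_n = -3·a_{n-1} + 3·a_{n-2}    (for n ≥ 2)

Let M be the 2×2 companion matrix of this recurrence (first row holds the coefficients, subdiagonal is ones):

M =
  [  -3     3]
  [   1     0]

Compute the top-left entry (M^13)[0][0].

(M^13)[0][0] is the top entry after applying M 13 times to the unit state (1, 0). Equivalently it is h_{14} for the auxiliary sequence (h_n) obeying the same recurrence with h_1 = 1 and h_i = 0 for 0 ≤ i < 1:
h_2 = -3·1 + 3·0 = -3
h_3 = -3·-3 + 3·1 = 12
h_4 = -3·12 + 3·-3 = -45
h_5 = -3·-45 + 3·12 = 171
h_6 = -3·171 + 3·-45 = -648
h_7 = -3·-648 + 3·171 = 2457
h_8 = -3·2457 + 3·-648 = -9315
h_9 = -3·-9315 + 3·2457 = 35316
h_10 = -3·35316 + 3·-9315 = -133893
h_11 = -3·-133893 + 3·35316 = 507627
h_12 = -3·507627 + 3·-133893 = -1924560
h_13 = -3·-1924560 + 3·507627 = 7296561
h_14 = -3·7296561 + 3·-1924560 = -27663363

-27663363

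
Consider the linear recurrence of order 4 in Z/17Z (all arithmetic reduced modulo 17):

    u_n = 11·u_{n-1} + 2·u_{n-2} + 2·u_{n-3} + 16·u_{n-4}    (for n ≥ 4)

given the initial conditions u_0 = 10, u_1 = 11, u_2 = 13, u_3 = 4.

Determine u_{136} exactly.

u_4 = 11·4 + 2·13 + 2·11 + 16·10 = 14
u_5 = 11·14 + 2·4 + 2·13 + 16·11 = 7
u_6 = 11·7 + 2·14 + 2·4 + 16·13 = 15
u_7 = 11·15 + 2·7 + 2·14 + 16·4 = 16
u_8 = 11·16 + 2·15 + 2·7 + 16·14 = 2
u_9 = 11·2 + 2·16 + 2·15 + 16·7 = 9
Continuing the recurrence:
  u_10 = 1;  u_11 = 0;  u_12 = 1;  u_13 = 4;  u_14 = 11;  u_15 = 12
  u_16 = 8;  u_17 = 11;  u_18 = 14;  u_19 = 10;  u_20 = 16;  u_21 = 9
  u_22 = 1;  u_23 = 0;  u_24 = 4;  u_25 = 3;  u_26 = 6;  u_27 = 12
  u_28 = 10;  u_29 = 7;  u_30 = 13;  u_31 = 12;  u_32 = 9;  u_33 = 6
  u_34 = 10;  u_35 = 9;  u_36 = 3;  u_37 = 14;  u_38 = 15;  u_39 = 3
  u_40 = 3;  u_41 = 4;  u_42 = 7;  u_43 = 3;  u_44 = 1;  u_45 = 10
  u_46 = 9;  u_47 = 16;  u_48 = 9;  u_49 = 3;  u_50 = 6;  u_51 = 6
  u_52 = 7;  u_53 = 13;  u_54 = 10;  u_55 = 8;  u_56 = 8;  u_57 = 9
  u_58 = 2;  u_59 = 14;  u_60 = 15;  u_61 = 1;  u_62 = 16;  u_63 = 7
  u_64 = 11;  u_65 = 13;  u_66 = 10;  u_67 = 15;  u_68 = 13;  u_69 = 10
  u_70 = 3;  u_71 = 13;  u_72 = 3;  u_73 = 4;  u_74 = 5;  u_75 = 5
  u_76 = 2;  u_77 = 4;  u_78 = 2;  u_79 = 12;  u_80 = 6;  u_81 = 5
  u_82 = 4;  u_83 = 3;  u_84 = 11;  u_85 = 11;  u_86 = 9;  u_87 = 4
  u_88 = 5;  u_89 = 2;  u_90 = 14;  u_91 = 11;  u_92 = 12;  u_93 = 10
  u_94 = 6;  u_95 = 14;  u_96 = 4;  u_97 = 6;  u_98 = 11;  u_99 = 8
  u_100 = 16;  u_101 = 4;  u_102 = 13;  u_103 = 5;  u_104 = 5;  u_105 = 2
  u_106 = 12;  u_107 = 5;  u_108 = 10;  u_109 = 6;  u_110 = 16;  u_111 = 16
  u_112 = 6;  u_113 = 5;  u_114 = 15;  u_115 = 1;  u_116 = 11;  u_117 = 12
  u_118 = 5;  u_119 = 15;  u_120 = 1;  u_121 = 5;  u_122 = 14;  u_123 = 15
  u_124 = 15;  u_125 = 14;  u_126 = 13;  u_127 = 16;  u_128 = 11;  u_129 = 12
  u_130 = 3;  u_131 = 12;  u_132 = 15;  u_133 = 13;  u_134 = 7
u_135 = 11·7 + 2·13 + 2·15 + 16·12 = 2
u_136 = 11·2 + 2·7 + 2·13 + 16·15 = 13

13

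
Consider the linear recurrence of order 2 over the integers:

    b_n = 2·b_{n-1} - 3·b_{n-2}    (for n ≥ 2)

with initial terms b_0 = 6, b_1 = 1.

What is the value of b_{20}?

289658

b_2 = 2·1 + -3·6 = -16
b_3 = 2·-16 + -3·1 = -35
b_4 = 2·-35 + -3·-16 = -22
b_5 = 2·-22 + -3·-35 = 61
b_6 = 2·61 + -3·-22 = 188
b_7 = 2·188 + -3·61 = 193
b_8 = 2·193 + -3·188 = -178
b_9 = 2·-178 + -3·193 = -935
b_10 = 2·-935 + -3·-178 = -1336
b_11 = 2·-1336 + -3·-935 = 133
b_12 = 2·133 + -3·-1336 = 4274
b_13 = 2·4274 + -3·133 = 8149
b_14 = 2·8149 + -3·4274 = 3476
b_15 = 2·3476 + -3·8149 = -17495
b_16 = 2·-17495 + -3·3476 = -45418
b_17 = 2·-45418 + -3·-17495 = -38351
b_18 = 2·-38351 + -3·-45418 = 59552
b_19 = 2·59552 + -3·-38351 = 234157
b_20 = 2·234157 + -3·59552 = 289658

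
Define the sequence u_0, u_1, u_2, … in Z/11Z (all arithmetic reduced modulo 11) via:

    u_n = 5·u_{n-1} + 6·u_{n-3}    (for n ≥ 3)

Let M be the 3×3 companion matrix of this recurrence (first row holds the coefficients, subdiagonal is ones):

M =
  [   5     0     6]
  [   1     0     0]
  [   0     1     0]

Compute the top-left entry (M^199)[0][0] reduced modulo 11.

6

(M^199)[0][0] is the top entry after applying M 199 times to the unit state (1, 0, 0). Equivalently it is h_{201} for the auxiliary sequence (h_n) obeying the same recurrence with h_2 = 1 and h_i = 0 for 0 ≤ i < 2:
h_3 = 5·1 + 0·0 + 6·0 = 5
h_4 = 5·5 + 0·1 + 6·0 = 3
h_5 = 5·3 + 0·5 + 6·1 = 10
h_6 = 5·10 + 0·3 + 6·5 = 3
h_7 = 5·3 + 0·10 + 6·3 = 0
h_8 = 5·0 + 0·3 + 6·10 = 5
Continuing the recurrence:
  h_9 = 10;  h_10 = 6;  h_11 = 5;  h_12 = 8;  h_13 = 10;  h_14 = 3
  h_15 = 8;  h_16 = 1;  h_17 = 1;  h_18 = 9;  h_19 = 7;  h_20 = 8
  h_21 = 6;  h_22 = 6;  h_23 = 1;  h_24 = 8;  h_25 = 10;  h_26 = 1
  h_27 = 9;  h_28 = 6;  h_29 = 3;  h_30 = 3;  h_31 = 7;  h_32 = 9
  h_33 = 8;  h_34 = 5;  h_35 = 2;  h_36 = 3;  h_37 = 1;  h_38 = 6
  h_39 = 4;  h_40 = 4;  h_41 = 1;  h_42 = 7;  h_43 = 4;  h_44 = 4
  h_45 = 7;  h_46 = 4;  h_47 = 0;  h_48 = 9;  h_49 = 3;  h_50 = 4
  h_51 = 8;  h_52 = 3;  h_53 = 6;  h_54 = 1;  h_55 = 1;  h_56 = 8
  h_57 = 2;  h_58 = 5;  h_59 = 7;  h_60 = 3;  h_61 = 1;  h_62 = 3
  h_63 = 0;  h_64 = 6;  h_65 = 4;  h_66 = 9;  h_67 = 4;  h_68 = 0
  h_69 = 10;  h_70 = 8;  h_71 = 7;  h_72 = 7;  h_73 = 6;  h_74 = 6
  h_75 = 6;  h_76 = 0;  h_77 = 3;  h_78 = 7;  h_79 = 2;  h_80 = 6
  h_81 = 6;  h_82 = 9;  h_83 = 4;  h_84 = 1;  h_85 = 4;  h_86 = 0
  h_87 = 6;  h_88 = 10;  h_89 = 6;  h_90 = 0;  h_91 = 5;  h_92 = 6
  h_93 = 8;  h_94 = 4;  h_95 = 1;  h_96 = 9;  h_97 = 3;  h_98 = 10
  h_99 = 5;  h_100 = 10;  h_101 = 0;  h_102 = 8;  h_103 = 1;  h_104 = 5
  h_105 = 7;  h_106 = 8;  h_107 = 4;  h_108 = 7;  h_109 = 6;  h_110 = 10
  h_111 = 4;  h_112 = 1;  h_113 = 10;  h_114 = 8;  h_115 = 2;  h_116 = 4
  h_117 = 2;  h_118 = 0;  h_119 = 2;  h_120 = 0;  h_121 = 0;  h_122 = 1
  h_123 = 5;  h_124 = 3;  h_125 = 10;  h_126 = 3;  h_127 = 0;  h_128 = 5
  h_129 = 10;  h_130 = 6;  h_131 = 5;  h_132 = 8;  h_133 = 10;  h_134 = 3
  h_135 = 8;  h_136 = 1;  h_137 = 1;  h_138 = 9;  h_139 = 7;  h_140 = 8
  h_141 = 6;  h_142 = 6;  h_143 = 1;  h_144 = 8;  h_145 = 10;  h_146 = 1
  h_147 = 9;  h_148 = 6;  h_149 = 3;  h_150 = 3;  h_151 = 7;  h_152 = 9
  h_153 = 8;  h_154 = 5;  h_155 = 2;  h_156 = 3;  h_157 = 1;  h_158 = 6
  h_159 = 4;  h_160 = 4;  h_161 = 1;  h_162 = 7;  h_163 = 4;  h_164 = 4
  h_165 = 7;  h_166 = 4;  h_167 = 0;  h_168 = 9;  h_169 = 3;  h_170 = 4
  h_171 = 8;  h_172 = 3;  h_173 = 6;  h_174 = 1;  h_175 = 1;  h_176 = 8
  h_177 = 2;  h_178 = 5;  h_179 = 7;  h_180 = 3;  h_181 = 1;  h_182 = 3
  h_183 = 0;  h_184 = 6;  h_185 = 4;  h_186 = 9;  h_187 = 4;  h_188 = 0
  h_189 = 10;  h_190 = 8;  h_191 = 7;  h_192 = 7;  h_193 = 6;  h_194 = 6
  h_195 = 6;  h_196 = 0;  h_197 = 3;  h_198 = 7;  h_199 = 2
h_200 = 5·2 + 0·7 + 6·3 = 6
h_201 = 5·6 + 0·2 + 6·7 = 6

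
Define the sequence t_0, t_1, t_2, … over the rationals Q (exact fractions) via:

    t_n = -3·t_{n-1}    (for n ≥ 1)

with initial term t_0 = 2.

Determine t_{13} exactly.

-3188646

t_1 = -3·2 = -6
t_2 = -3·-6 = 18
t_3 = -3·18 = -54
t_4 = -3·-54 = 162
t_5 = -3·162 = -486
t_6 = -3·-486 = 1458
t_7 = -3·1458 = -4374
t_8 = -3·-4374 = 13122
t_9 = -3·13122 = -39366
t_10 = -3·-39366 = 118098
t_11 = -3·118098 = -354294
t_12 = -3·-354294 = 1062882
t_13 = -3·1062882 = -3188646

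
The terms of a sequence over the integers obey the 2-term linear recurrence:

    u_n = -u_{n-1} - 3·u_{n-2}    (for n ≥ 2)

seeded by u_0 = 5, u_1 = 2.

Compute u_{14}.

11143

u_2 = -1·2 + -3·5 = -17
u_3 = -1·-17 + -3·2 = 11
u_4 = -1·11 + -3·-17 = 40
u_5 = -1·40 + -3·11 = -73
u_6 = -1·-73 + -3·40 = -47
u_7 = -1·-47 + -3·-73 = 266
u_8 = -1·266 + -3·-47 = -125
u_9 = -1·-125 + -3·266 = -673
u_10 = -1·-673 + -3·-125 = 1048
u_11 = -1·1048 + -3·-673 = 971
u_12 = -1·971 + -3·1048 = -4115
u_13 = -1·-4115 + -3·971 = 1202
u_14 = -1·1202 + -3·-4115 = 11143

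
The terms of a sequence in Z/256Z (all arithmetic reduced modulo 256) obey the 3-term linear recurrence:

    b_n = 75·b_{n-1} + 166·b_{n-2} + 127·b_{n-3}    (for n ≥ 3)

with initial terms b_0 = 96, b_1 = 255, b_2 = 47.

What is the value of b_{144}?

48

b_3 = 75·47 + 166·255 + 127·96 = 191
b_4 = 75·191 + 166·47 + 127·255 = 240
b_5 = 75·240 + 166·191 + 127·47 = 123
b_6 = 75·123 + 166·240 + 127·191 = 106
b_7 = 75·106 + 166·123 + 127·240 = 224
b_8 = 75·224 + 166·106 + 127·123 = 97
Continuing the recurrence:
  b_9 = 65;  b_10 = 17;  b_11 = 64;  b_12 = 5;  b_13 = 102;  b_14 = 224
  b_15 = 63;  b_16 = 79;  b_17 = 31;  b_18 = 144;  b_19 = 123;  b_20 = 202
  b_21 = 96;  b_22 = 33;  b_23 = 33;  b_24 = 177;  b_25 = 160;  b_26 = 5
  b_27 = 6;  b_28 = 96;  b_29 = 127;  b_30 = 111;  b_31 = 127;  b_32 = 48
  b_33 = 123;  b_34 = 42;  b_35 = 224;  b_36 = 225;  b_37 = 1;  b_38 = 81
  b_39 = 0;  b_40 = 5;  b_41 = 166;  b_42 = 224;  b_43 = 191;  b_44 = 143
  b_45 = 223;  b_46 = 208;  b_47 = 123;  b_48 = 138;  b_49 = 96;  b_50 = 161
  b_51 = 225;  b_52 = 241;  b_53 = 96;  b_54 = 5;  b_55 = 70;  b_56 = 96
  b_57 = 255;  b_58 = 175;  b_59 = 63;  b_60 = 112;  b_61 = 123;  b_62 = 234
  b_63 = 224;  b_64 = 97;  b_65 = 193;  b_66 = 145;  b_67 = 192;  b_68 = 5
  b_69 = 230;  b_70 = 224;  b_71 = 63;  b_72 = 207;  b_73 = 159;  b_74 = 16
  b_75 = 123;  b_76 = 74;  b_77 = 96;  b_78 = 33;  b_79 = 161;  b_80 = 49
  b_81 = 32;  b_82 = 5;  b_83 = 134;  b_84 = 96;  b_85 = 127;  b_86 = 239
  b_87 = 255;  b_88 = 176;  b_89 = 123;  b_90 = 170;  b_91 = 224;  b_92 = 225
  b_93 = 129;  b_94 = 209;  b_95 = 128;  b_96 = 5;  b_97 = 38;  b_98 = 224
  b_99 = 191;  b_100 = 15;  b_101 = 95;  b_102 = 80;  b_103 = 123;  b_104 = 10
  b_105 = 96;  b_106 = 161;  b_107 = 97;  b_108 = 113;  b_109 = 224;  b_110 = 5
  b_111 = 198;  b_112 = 96;  b_113 = 255;  b_114 = 47;  b_115 = 191;  b_116 = 240
  b_117 = 123;  b_118 = 106;  b_119 = 224;  b_120 = 97;  b_121 = 65;  b_122 = 17
  b_123 = 64;  b_124 = 5;  b_125 = 102;  b_126 = 224;  b_127 = 63;  b_128 = 79
  b_129 = 31;  b_130 = 144;  b_131 = 123;  b_132 = 202;  b_133 = 96;  b_134 = 33
  b_135 = 33;  b_136 = 177;  b_137 = 160;  b_138 = 5;  b_139 = 6;  b_140 = 96
  b_141 = 127;  b_142 = 111
b_143 = 75·111 + 166·127 + 127·96 = 127
b_144 = 75·127 + 166·111 + 127·127 = 48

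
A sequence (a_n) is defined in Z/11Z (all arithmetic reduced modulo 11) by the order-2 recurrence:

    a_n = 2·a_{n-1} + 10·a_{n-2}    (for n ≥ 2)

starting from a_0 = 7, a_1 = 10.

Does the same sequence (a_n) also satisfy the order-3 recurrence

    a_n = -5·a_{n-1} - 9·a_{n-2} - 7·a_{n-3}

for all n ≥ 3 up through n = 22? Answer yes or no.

Terms a_0..a_22: 7, 10, 2, 5, 8, 0, 3, 6, 9, 1, 4, 7, 10, 2, 5, 8, 0, 3, 6, 9, 1, 4, 7
n=3: candidate gives 5, actual a_3 = 5 ✓
n=4: candidate gives 8, actual a_4 = 8 ✓
n=5: candidate gives 0, actual a_5 = 0 ✓
n=6: candidate gives 3, actual a_6 = 3 ✓
n=7: candidate gives 6, actual a_7 = 6 ✓
n=8: candidate gives 9, actual a_8 = 9 ✓
n=9: candidate gives 1, actual a_9 = 1 ✓
n=10: candidate gives 4, actual a_10 = 4 ✓
n=11: candidate gives 7, actual a_11 = 7 ✓
n=12: candidate gives 10, actual a_12 = 10 ✓
n=13: candidate gives 2, actual a_13 = 2 ✓
n=14: candidate gives 5, actual a_14 = 5 ✓
n=15: candidate gives 8, actual a_15 = 8 ✓
n=16: candidate gives 0, actual a_16 = 0 ✓
n=17: candidate gives 3, actual a_17 = 3 ✓
n=18: candidate gives 6, actual a_18 = 6 ✓
n=19: candidate gives 9, actual a_19 = 9 ✓
n=20: candidate gives 1, actual a_20 = 1 ✓
n=21: candidate gives 4, actual a_21 = 4 ✓
n=22: candidate gives 7, actual a_22 = 7 ✓

yes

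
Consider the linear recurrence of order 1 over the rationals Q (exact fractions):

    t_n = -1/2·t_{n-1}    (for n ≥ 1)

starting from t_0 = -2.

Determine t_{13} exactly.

t_1 = -1/2·-2 = 1
t_2 = -1/2·1 = -1/2
t_3 = -1/2·-1/2 = 1/4
t_4 = -1/2·1/4 = -1/8
t_5 = -1/2·-1/8 = 1/16
t_6 = -1/2·1/16 = -1/32
t_7 = -1/2·-1/32 = 1/64
t_8 = -1/2·1/64 = -1/128
t_9 = -1/2·-1/128 = 1/256
t_10 = -1/2·1/256 = -1/512
t_11 = -1/2·-1/512 = 1/1024
t_12 = -1/2·1/1024 = -1/2048
t_13 = -1/2·-1/2048 = 1/4096

1/4096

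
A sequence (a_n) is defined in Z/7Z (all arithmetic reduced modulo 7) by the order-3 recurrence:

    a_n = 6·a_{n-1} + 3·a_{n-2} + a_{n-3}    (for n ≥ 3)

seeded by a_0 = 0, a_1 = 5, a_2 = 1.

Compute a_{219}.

5

a_3 = 6·1 + 3·5 + 1·0 = 0
a_4 = 6·0 + 3·1 + 1·5 = 1
a_5 = 6·1 + 3·0 + 1·1 = 0
a_6 = 6·0 + 3·1 + 1·0 = 3
a_7 = 6·3 + 3·0 + 1·1 = 5
a_8 = 6·5 + 3·3 + 1·0 = 4
a_9 = 6·4 + 3·5 + 1·3 = 0
a_10 = 6·0 + 3·4 + 1·5 = 3
a_11 = 6·3 + 3·0 + 1·4 = 1
a_12 = 6·1 + 3·3 + 1·0 = 1
a_13 = 6·1 + 3·1 + 1·3 = 5
a_14 = 6·5 + 3·1 + 1·1 = 6
a_15 = 6·6 + 3·5 + 1·1 = 3
a_16 = 6·3 + 3·6 + 1·5 = 6
a_17 = 6·6 + 3·3 + 1·6 = 2
a_18 = 6·2 + 3·6 + 1·3 = 5
a_19 = 6·5 + 3·2 + 1·6 = 0
a_20 = 6·0 + 3·5 + 1·2 = 3
a_21 = 6·3 + 3·0 + 1·5 = 2
a_22 = 6·2 + 3·3 + 1·0 = 0
a_23 = 6·0 + 3·2 + 1·3 = 2
a_24 = 6·2 + 3·0 + 1·2 = 0
a_25 = 6·0 + 3·2 + 1·0 = 6
a_26 = 6·6 + 3·0 + 1·2 = 3
a_27 = 6·3 + 3·6 + 1·0 = 1
a_28 = 6·1 + 3·3 + 1·6 = 0
a_29 = 6·0 + 3·1 + 1·3 = 6
a_30 = 6·6 + 3·0 + 1·1 = 2
a_31 = 6·2 + 3·6 + 1·0 = 2
a_32 = 6·2 + 3·2 + 1·6 = 3
a_33 = 6·3 + 3·2 + 1·2 = 5
a_34 = 6·5 + 3·3 + 1·2 = 6
a_35 = 6·6 + 3·5 + 1·3 = 5
a_36 = 6·5 + 3·6 + 1·5 = 4
a_37 = 6·4 + 3·5 + 1·6 = 3
a_38 = 6·3 + 3·4 + 1·5 = 0
a_39 = 6·0 + 3·3 + 1·4 = 6
a_40 = 6·6 + 3·0 + 1·3 = 4
a_41 = 6·4 + 3·6 + 1·0 = 0
a_42 = 6·0 + 3·4 + 1·6 = 4
a_43 = 6·4 + 3·0 + 1·4 = 0
a_44 = 6·0 + 3·4 + 1·0 = 5
a_45 = 6·5 + 3·0 + 1·4 = 6
a_46 = 6·6 + 3·5 + 1·0 = 2
a_47 = 6·2 + 3·6 + 1·5 = 0
a_48 = 6·0 + 3·2 + 1·6 = 5
a_49 = 6·5 + 3·0 + 1·2 = 4
a_50 = 6·4 + 3·5 + 1·0 = 4
a_51 = 6·4 + 3·4 + 1·5 = 6
a_52 = 6·6 + 3·4 + 1·4 = 3
a_53 = 6·3 + 3·6 + 1·4 = 5
a_54 = 6·5 + 3·3 + 1·6 = 3
a_55 = 6·3 + 3·5 + 1·3 = 1
a_56 = 6·1 + 3·3 + 1·5 = 6
a_57 = 6·6 + 3·1 + 1·3 = 0
a_58 = 6·0 + 3·6 + 1·1 = 5
a_59 = 6·5 + 3·0 + 1·6 = 1
(a_57, a_58, a_59) = (0, 5, 1) = (a_0, a_1, a_2), so the sequence has period 57.
219 ≡ 48 (mod 57), hence a_219 = a_48 = 5.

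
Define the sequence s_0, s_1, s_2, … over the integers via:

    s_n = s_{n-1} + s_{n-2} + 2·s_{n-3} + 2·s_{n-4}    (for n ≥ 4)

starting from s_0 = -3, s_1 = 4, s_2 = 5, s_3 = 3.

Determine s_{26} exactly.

s_4 = 1·3 + 1·5 + 2·4 + 2·-3 = 10
s_5 = 1·10 + 1·3 + 2·5 + 2·4 = 31
s_6 = 1·31 + 1·10 + 2·3 + 2·5 = 57
s_7 = 1·57 + 1·31 + 2·10 + 2·3 = 114
s_8 = 1·114 + 1·57 + 2·31 + 2·10 = 253
s_9 = 1·253 + 1·114 + 2·57 + 2·31 = 543
s_10 = 1·543 + 1·253 + 2·114 + 2·57 = 1138
s_11 = 1·1138 + 1·543 + 2·253 + 2·114 = 2415
s_12 = 1·2415 + 1·1138 + 2·543 + 2·253 = 5145
s_13 = 1·5145 + 1·2415 + 2·1138 + 2·543 = 10922
s_14 = 1·10922 + 1·5145 + 2·2415 + 2·1138 = 23173
s_15 = 1·23173 + 1·10922 + 2·5145 + 2·2415 = 49215
s_16 = 1·49215 + 1·23173 + 2·10922 + 2·5145 = 104522
s_17 = 1·104522 + 1·49215 + 2·23173 + 2·10922 = 221927
s_18 = 1·221927 + 1·104522 + 2·49215 + 2·23173 = 471225
s_19 = 1·471225 + 1·221927 + 2·104522 + 2·49215 = 1000626
s_20 = 1·1000626 + 1·471225 + 2·221927 + 2·104522 = 2124749
s_21 = 1·2124749 + 1·1000626 + 2·471225 + 2·221927 = 4511679
s_22 = 1·4511679 + 1·2124749 + 2·1000626 + 2·471225 = 9580130
s_23 = 1·9580130 + 1·4511679 + 2·2124749 + 2·1000626 = 20342559
s_24 = 1·20342559 + 1·9580130 + 2·4511679 + 2·2124749 = 43195545
s_25 = 1·43195545 + 1·20342559 + 2·9580130 + 2·4511679 = 91721722
s_26 = 1·91721722 + 1·43195545 + 2·20342559 + 2·9580130 = 194762645

194762645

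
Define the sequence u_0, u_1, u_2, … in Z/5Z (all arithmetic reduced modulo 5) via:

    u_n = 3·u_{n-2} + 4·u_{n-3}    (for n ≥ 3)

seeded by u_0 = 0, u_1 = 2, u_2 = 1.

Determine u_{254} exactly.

2

u_3 = 0·1 + 3·2 + 4·0 = 1
u_4 = 0·1 + 3·1 + 4·2 = 1
u_5 = 0·1 + 3·1 + 4·1 = 2
u_6 = 0·2 + 3·1 + 4·1 = 2
u_7 = 0·2 + 3·2 + 4·1 = 0
u_8 = 0·0 + 3·2 + 4·2 = 4
u_9 = 0·4 + 3·0 + 4·2 = 3
u_10 = 0·3 + 3·4 + 4·0 = 2
u_11 = 0·2 + 3·3 + 4·4 = 0
u_12 = 0·0 + 3·2 + 4·3 = 3
u_13 = 0·3 + 3·0 + 4·2 = 3
u_14 = 0·3 + 3·3 + 4·0 = 4
u_15 = 0·4 + 3·3 + 4·3 = 1
u_16 = 0·1 + 3·4 + 4·3 = 4
u_17 = 0·4 + 3·1 + 4·4 = 4
u_18 = 0·4 + 3·4 + 4·1 = 1
u_19 = 0·1 + 3·4 + 4·4 = 3
u_20 = 0·3 + 3·1 + 4·4 = 4
u_21 = 0·4 + 3·3 + 4·1 = 3
u_22 = 0·3 + 3·4 + 4·3 = 4
u_23 = 0·4 + 3·3 + 4·4 = 0
u_24 = 0·0 + 3·4 + 4·3 = 4
u_25 = 0·4 + 3·0 + 4·4 = 1
u_26 = 0·1 + 3·4 + 4·0 = 2
u_27 = 0·2 + 3·1 + 4·4 = 4
u_28 = 0·4 + 3·2 + 4·1 = 0
u_29 = 0·0 + 3·4 + 4·2 = 0
u_30 = 0·0 + 3·0 + 4·4 = 1
u_31 = 0·1 + 3·0 + 4·0 = 0
u_32 = 0·0 + 3·1 + 4·0 = 3
u_33 = 0·3 + 3·0 + 4·1 = 4
u_34 = 0·4 + 3·3 + 4·0 = 4
u_35 = 0·4 + 3·4 + 4·3 = 4
u_36 = 0·4 + 3·4 + 4·4 = 3
u_37 = 0·3 + 3·4 + 4·4 = 3
u_38 = 0·3 + 3·3 + 4·4 = 0
u_39 = 0·0 + 3·3 + 4·3 = 1
u_40 = 0·1 + 3·0 + 4·3 = 2
u_41 = 0·2 + 3·1 + 4·0 = 3
u_42 = 0·3 + 3·2 + 4·1 = 0
u_43 = 0·0 + 3·3 + 4·2 = 2
u_44 = 0·2 + 3·0 + 4·3 = 2
u_45 = 0·2 + 3·2 + 4·0 = 1
u_46 = 0·1 + 3·2 + 4·2 = 4
u_47 = 0·4 + 3·1 + 4·2 = 1
u_48 = 0·1 + 3·4 + 4·1 = 1
u_49 = 0·1 + 3·1 + 4·4 = 4
u_50 = 0·4 + 3·1 + 4·1 = 2
u_51 = 0·2 + 3·4 + 4·1 = 1
u_52 = 0·1 + 3·2 + 4·4 = 2
u_53 = 0·2 + 3·1 + 4·2 = 1
u_54 = 0·1 + 3·2 + 4·1 = 0
u_55 = 0·0 + 3·1 + 4·2 = 1
u_56 = 0·1 + 3·0 + 4·1 = 4
u_57 = 0·4 + 3·1 + 4·0 = 3
u_58 = 0·3 + 3·4 + 4·1 = 1
u_59 = 0·1 + 3·3 + 4·4 = 0
u_60 = 0·0 + 3·1 + 4·3 = 0
u_61 = 0·0 + 3·0 + 4·1 = 4
u_62 = 0·4 + 3·0 + 4·0 = 0
u_63 = 0·0 + 3·4 + 4·0 = 2
u_64 = 0·2 + 3·0 + 4·4 = 1
(u_62, u_63, u_64) = (0, 2, 1) = (u_0, u_1, u_2), so the sequence has period 62.
254 ≡ 6 (mod 62), hence u_254 = u_6 = 2.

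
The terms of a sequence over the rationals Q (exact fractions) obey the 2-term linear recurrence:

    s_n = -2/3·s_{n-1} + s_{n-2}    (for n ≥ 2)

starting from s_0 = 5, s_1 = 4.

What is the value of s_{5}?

s_2 = -2/3·4 + 1·5 = 7/3
s_3 = -2/3·7/3 + 1·4 = 22/9
s_4 = -2/3·22/9 + 1·7/3 = 19/27
s_5 = -2/3·19/27 + 1·22/9 = 160/81

160/81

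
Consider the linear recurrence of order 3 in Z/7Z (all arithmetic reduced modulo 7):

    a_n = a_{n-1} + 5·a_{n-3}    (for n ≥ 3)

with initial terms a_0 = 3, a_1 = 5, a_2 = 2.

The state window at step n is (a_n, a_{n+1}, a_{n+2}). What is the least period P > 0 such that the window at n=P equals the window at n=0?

24

n=0: window = (3, 5, 2)
n=1: window = (5, 2, 3)
n=2: window = (2, 3, 0)
n=3: window = (3, 0, 3)
n=4: window = (0, 3, 4)
n=5: window = (3, 4, 4)
n=6: window = (4, 4, 5)
n=7: window = (4, 5, 4)
n=8: window = (5, 4, 3)
n=9: window = (4, 3, 0)
n=10: window = (3, 0, 6)
n=11: window = (0, 6, 0)
n=12: window = (6, 0, 0)
n=13: window = (0, 0, 2)
n=14: window = (0, 2, 2)
n=15: window = (2, 2, 2)
n=16: window = (2, 2, 5)
n=17: window = (2, 5, 1)
n=18: window = (5, 1, 4)
n=19: window = (1, 4, 1)
n=20: window = (4, 1, 6)
n=21: window = (1, 6, 5)
n=22: window = (6, 5, 3)
n=23: window = (5, 3, 5)
n=24: window = (3, 5, 2)
window at n=24 equals window at n=0 → period = 24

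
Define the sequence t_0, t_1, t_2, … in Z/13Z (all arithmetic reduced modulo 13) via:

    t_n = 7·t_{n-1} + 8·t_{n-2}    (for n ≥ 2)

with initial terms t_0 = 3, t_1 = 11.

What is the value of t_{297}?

11

t_2 = 7·11 + 8·3 = 10
t_3 = 7·10 + 8·11 = 2
t_4 = 7·2 + 8·10 = 3
t_5 = 7·3 + 8·2 = 11
(t_4, t_5) = (3, 11) = (t_0, t_1), so the sequence has period 4.
297 ≡ 1 (mod 4), hence t_297 = t_1 = 11.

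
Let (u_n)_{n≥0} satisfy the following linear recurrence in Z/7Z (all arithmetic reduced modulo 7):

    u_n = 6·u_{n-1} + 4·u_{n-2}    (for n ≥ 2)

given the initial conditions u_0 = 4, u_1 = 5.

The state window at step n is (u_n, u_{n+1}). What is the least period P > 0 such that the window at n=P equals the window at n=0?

n=0: window = (4, 5)
n=1: window = (5, 4)
n=2: window = (4, 2)
n=3: window = (2, 0)
n=4: window = (0, 1)
n=5: window = (1, 6)
n=6: window = (6, 5)
n=7: window = (5, 5)
n=8: window = (5, 1)
n=9: window = (1, 5)
n=10: window = (5, 6)
n=11: window = (6, 0)
n=12: window = (0, 3)
n=13: window = (3, 4)
n=14: window = (4, 1)
n=15: window = (1, 1)
n=16: window = (1, 3)
n=17: window = (3, 1)
n=18: window = (1, 4)
n=19: window = (4, 0)
n=20: window = (0, 2)
n=21: window = (2, 5)
n=22: window = (5, 3)
n=23: window = (3, 3)
n=24: window = (3, 2)
n=25: window = (2, 3)
n=26: window = (3, 5)
n=27: window = (5, 0)
n=28: window = (0, 6)
n=29: window = (6, 1)
n=30: window = (1, 2)
n=31: window = (2, 2)
n=32: window = (2, 6)
n=33: window = (6, 2)
n=34: window = (2, 1)
n=35: window = (1, 0)
n=36: window = (0, 4)
n=37: window = (4, 3)
n=38: window = (3, 6)
n=39: window = (6, 6)
n=40: window = (6, 4)
…
n=46: window = (2, 4)
n=47: window = (4, 4)
n=48: window = (4, 5)
window at n=48 equals window at n=0 → period = 48

48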